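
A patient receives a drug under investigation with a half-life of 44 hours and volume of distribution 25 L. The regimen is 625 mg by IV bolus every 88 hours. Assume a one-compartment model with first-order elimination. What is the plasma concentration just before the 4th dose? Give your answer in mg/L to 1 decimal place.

8.2 mg/L

f = (1/2)^(τ/t½) = (1/2)^(88/44) ≈ 0.2500.
C₀ = D/Vd = 625/25 ≈ 25.000 mg/L.
Before the 4th dose, 3 doses have been given. Superposition: Cmin = C₀·(f + f² + … + f^3).
≈ 25.000 × (0.2500 + 0.0625 + 0.0156) ≈ 25.000 × 0.3281 ≈ 8.203 mg/L.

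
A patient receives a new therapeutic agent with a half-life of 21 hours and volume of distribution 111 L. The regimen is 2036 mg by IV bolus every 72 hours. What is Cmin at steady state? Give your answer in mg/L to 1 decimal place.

Over one 72-h interval, 72/21 ≈ 3.4286 half-lives elapse, leaving f ≈ 0.0929 of each dose.
At steady state, accumulation factor R = 1/(1 − e^(−kτ)) ≈ 1.1024.
Single-dose peak C₀ = D/Vd = 2036/111 ≈ 18.342 mg/L.
Cmax,ss = C₀/(1 − f) ≈ 18.342/0.9071 ≈ 20.220 mg/L.
One interval later, Cmin,ss = Cmax,ss·e^(−kτ) ≈ 20.220 × 0.0929 ≈ 1.878 mg/L.

1.9 mg/L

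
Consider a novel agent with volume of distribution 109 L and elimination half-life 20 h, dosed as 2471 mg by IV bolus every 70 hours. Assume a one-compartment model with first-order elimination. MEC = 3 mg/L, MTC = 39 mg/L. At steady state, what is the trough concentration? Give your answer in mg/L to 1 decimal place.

τ/t½ = 70/20 ≈ 3.5, so fraction remaining f = (1/2)^(70/20) ≈ 0.0884.
Accumulation ratio R = 1/(1 − f) ≈ 1/0.9116 ≈ 1.0970.
Single-dose peak C₀ = D/Vd = 2471/109 ≈ 22.670 mg/L.
Cmax,ss = C₀/(1 − f) ≈ 22.670/0.9116 ≈ 24.868 mg/L.
Steady-state trough Cmin,ss = Cmax,ss·f ≈ 24.868 × 0.0884 ≈ 2.198 mg/L.
Trough 2.2 mg/L vs MEC 3 mg/L: subtherapeutic.

2.2 mg/L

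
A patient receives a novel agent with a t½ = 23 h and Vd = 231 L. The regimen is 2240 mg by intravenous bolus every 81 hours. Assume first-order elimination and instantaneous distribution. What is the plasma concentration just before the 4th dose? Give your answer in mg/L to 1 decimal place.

0.9 mg/L

f = (1/2)^(τ/t½) = (1/2)^(81/23) ≈ 0.0871.
C₀ = D/Vd = 2240/231 ≈ 9.697 mg/L.
Before the 4th dose, 3 doses have been given. Superposition: Cmin = C₀·(f + f² + … + f^3).
≈ 9.697 × (0.0871 + 0.0076 + 0.0007) ≈ 9.697 × 0.0954 ≈ 0.925 mg/L.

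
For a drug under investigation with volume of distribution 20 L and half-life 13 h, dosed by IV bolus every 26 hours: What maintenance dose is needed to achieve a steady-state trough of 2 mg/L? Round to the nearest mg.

120 mg

τ/t½ = 26/13 ≈ 2, so f = (1/2)^(26/13) ≈ 0.250000.
Cmin,ss = (D/Vd)·f/(1−f), so D = Cmin,ss·Vd·(1−f)/f.
D = 2 × 20 × (1−f)/f ≈ 2 × 20 × 3.00000 ≈ 120.00 mg.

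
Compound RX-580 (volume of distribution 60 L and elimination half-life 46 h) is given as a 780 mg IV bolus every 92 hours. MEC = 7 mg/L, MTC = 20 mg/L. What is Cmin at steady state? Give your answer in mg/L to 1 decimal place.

The dosing interval is 2 half-lives, so f = 2^(−2) = 0.25.
At steady state, R = 1/(1 − 0.25) = 4/3.
Single-dose peak C₀ = D/Vd = 780/60 = 13 mg/L.
Steady-state peak Cmax,ss = C₀·R = 13 × 4/3 ≈ 17.333 mg/L.
Steady-state trough Cmin,ss = Cmax,ss·f ≈ 17.333 × 0.25 ≈ 4.333 mg/L.
Trough 4.3 mg/L vs MEC 7 mg/L: subtherapeutic.

4.3 mg/L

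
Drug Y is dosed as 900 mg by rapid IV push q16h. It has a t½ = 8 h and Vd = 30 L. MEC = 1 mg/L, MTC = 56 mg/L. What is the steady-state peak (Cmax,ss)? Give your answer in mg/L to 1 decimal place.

τ = 16 h = 2 half-lives, so f = (1/2)^2 = 0.25.
At steady state, R = 1/(1 − 0.25) = 4/3.
Single-dose peak C₀ = D/Vd = 900/30 = 30 mg/L.
Steady-state peak Cmax,ss = C₀·R = 30 × 4/3 ≈ 40.000 mg/L.
Peak 40.0 mg/L vs MTC 56 mg/L: below toxic threshold.

40.0 mg/L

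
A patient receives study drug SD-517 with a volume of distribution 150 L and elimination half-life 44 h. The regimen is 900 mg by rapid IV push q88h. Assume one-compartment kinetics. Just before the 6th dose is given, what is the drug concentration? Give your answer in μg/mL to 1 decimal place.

f = (1/2)^(τ/t½) = (1/2)^(88/44) ≈ 0.2500.
C₀ = D/Vd = 900/150 ≈ 6.000 μg/mL.
Before the 6th dose, 5 doses have been given. Superposition: Cmin = C₀·(f + f² + … + f^5).
≈ 6.000 × (0.2500 + 0.0625 + 0.0156 + 0.0039 + 0.0010) ≈ 6.000 × 0.3330 ≈ 1.998 μg/mL.

2.0 μg/mL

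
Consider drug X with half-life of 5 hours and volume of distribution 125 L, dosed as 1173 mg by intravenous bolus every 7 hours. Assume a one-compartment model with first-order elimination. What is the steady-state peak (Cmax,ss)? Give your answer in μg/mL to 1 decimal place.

k = ln2/t½ = ln2/5 ≈ 0.138629 h⁻¹; fraction remaining f = e^(−kτ) = e^(−0.138629×7) ≈ 0.3789.
At steady state, accumulation factor R = 1/(1 − e^(−kτ)) ≈ 1.6100.
Each bolus raises the concentration by D/Vd = 1173/125 ≈ 9.384 μg/mL.
Steady-state peak Cmax,ss = C₀·R ≈ 9.384 × 1.6100 ≈ 15.108 μg/mL.

15.1 μg/mL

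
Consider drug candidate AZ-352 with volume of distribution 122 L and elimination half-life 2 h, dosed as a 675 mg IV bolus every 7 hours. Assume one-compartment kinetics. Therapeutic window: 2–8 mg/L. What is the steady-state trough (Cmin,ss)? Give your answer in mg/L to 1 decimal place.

0.5 mg/L

Over one 7-h interval, 7/2 ≈ 3.5 half-lives elapse, leaving f ≈ 0.0884 of each dose.
Single-dose peak C₀ = D/Vd = 675/122 ≈ 5.533 mg/L.
Steady-state trough Cmin,ss = C₀·f/(1−f) ≈ 5.533 × 0.0884/0.9116 ≈ 0.537 mg/L.
Trough 0.5 mg/L vs MEC 2 mg/L: subtherapeutic.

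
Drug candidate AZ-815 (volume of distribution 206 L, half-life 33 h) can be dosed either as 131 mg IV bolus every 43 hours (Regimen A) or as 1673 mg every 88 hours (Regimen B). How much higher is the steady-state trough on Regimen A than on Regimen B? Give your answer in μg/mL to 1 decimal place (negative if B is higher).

-1.1 μg/mL

Regimen A: f = (1/2)^(43/33) ≈ 0.4053; Cmin,ss = (131/206)·f/(1−f) ≈ 0.433 μg/mL.
Regimen B: f = (1/2)^(88/33) ≈ 0.1575; Cmin,ss = (1673/206)·f/(1−f) ≈ 1.518 μg/mL.
Difference ≈ 0.433 − 1.518 ≈ -1.085 μg/mL.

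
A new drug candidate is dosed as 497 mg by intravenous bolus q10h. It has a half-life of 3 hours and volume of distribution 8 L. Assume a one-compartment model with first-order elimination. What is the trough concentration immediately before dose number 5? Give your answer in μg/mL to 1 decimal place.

f = (1/2)^(τ/t½) = (1/2)^(10/3) ≈ 0.0992.
C₀ = D/Vd = 497/8 ≈ 62.125 μg/mL.
Before the 5th dose, 4 doses have been given. Superposition: Cmin = C₀·(f + f² + … + f^4).
≈ 62.125 × (0.0992 + 0.0098 + 0.0010 + 0.0001) ≈ 62.125 × 0.1101 ≈ 6.840 μg/mL.

6.8 μg/mL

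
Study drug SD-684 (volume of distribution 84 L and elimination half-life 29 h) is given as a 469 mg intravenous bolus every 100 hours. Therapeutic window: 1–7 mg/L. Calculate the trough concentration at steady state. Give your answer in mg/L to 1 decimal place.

τ/t½ = 100/29 ≈ 3.4483, so fraction remaining f = (1/2)^(100/29) ≈ 0.0916.
Each bolus raises the concentration by D/Vd = 469/84 ≈ 5.583 mg/L.
Steady-state trough Cmin,ss = C₀·f/(1−f) ≈ 5.583 × 0.0916/0.9084 ≈ 0.563 mg/L.
Trough 0.6 mg/L vs MEC 1 mg/L: subtherapeutic.

0.6 mg/L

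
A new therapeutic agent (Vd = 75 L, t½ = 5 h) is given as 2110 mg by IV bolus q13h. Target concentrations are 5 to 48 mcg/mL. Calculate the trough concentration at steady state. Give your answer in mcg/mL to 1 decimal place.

k = ln2/t½ = ln2/5 ≈ 0.138629 h⁻¹; fraction remaining f = e^(−kτ) = e^(−0.138629×13) ≈ 0.1649.
Accumulation ratio R = 1/(1 − f) ≈ 1/0.8351 ≈ 1.1975.
Single-dose peak C₀ = D/Vd = 2110/75 ≈ 28.133 mcg/mL.
Cmax,ss = C₀/(1 − f) ≈ 28.133/0.8351 ≈ 33.688 mcg/mL.
Steady-state trough Cmin,ss = Cmax,ss·f ≈ 33.688 × 0.1649 ≈ 5.555 mcg/mL.
Trough 5.6 mcg/mL vs MEC 5 mcg/mL: adequate.

5.6 mcg/mL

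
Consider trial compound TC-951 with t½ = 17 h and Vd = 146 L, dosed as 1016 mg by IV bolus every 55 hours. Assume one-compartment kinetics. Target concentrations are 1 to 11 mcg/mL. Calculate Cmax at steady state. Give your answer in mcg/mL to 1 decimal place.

τ/t½ = 55/17 ≈ 3.2353, so fraction remaining f = (1/2)^(55/17) ≈ 0.1062.
At steady state, accumulation factor R = 1/(1 − e^(−kτ)) ≈ 1.1188.
Single-dose peak C₀ = D/Vd = 1016/146 ≈ 6.959 mcg/mL.
Steady-state peak Cmax,ss = C₀·R ≈ 6.959 × 1.1188 ≈ 7.786 mcg/mL.
Peak 7.8 mcg/mL vs MTC 11 mcg/mL: below toxic threshold.

7.8 mcg/mL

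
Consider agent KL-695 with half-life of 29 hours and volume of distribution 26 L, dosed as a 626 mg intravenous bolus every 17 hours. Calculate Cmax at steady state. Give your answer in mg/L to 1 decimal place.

72.1 mg/L

τ/t½ = 17/29 ≈ 0.58621, so fraction remaining f = (1/2)^(17/29) ≈ 0.6661.
Accumulation ratio R = 1/(1 − f) ≈ 1/0.3339 ≈ 2.9949.
Each bolus raises the concentration by D/Vd = 626/26 ≈ 24.077 mg/L.
Steady-state peak Cmax,ss = C₀·R ≈ 24.077 × 2.9949 ≈ 72.108 mg/L.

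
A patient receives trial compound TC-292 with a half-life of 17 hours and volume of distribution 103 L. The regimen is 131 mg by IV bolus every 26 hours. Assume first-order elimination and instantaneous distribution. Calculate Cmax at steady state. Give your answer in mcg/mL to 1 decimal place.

Over one 26-h interval, 26/17 ≈ 1.5294 half-lives elapse, leaving f ≈ 0.3464 of each dose.
Accumulation ratio R = 1/(1 − f) ≈ 1/0.6536 ≈ 1.5300.
Single-dose peak C₀ = D/Vd = 131/103 ≈ 1.272 mcg/mL.
Cmax,ss = C₀/(1 − f) ≈ 1.272/0.6536 ≈ 1.946 mcg/mL.

1.9 mcg/mL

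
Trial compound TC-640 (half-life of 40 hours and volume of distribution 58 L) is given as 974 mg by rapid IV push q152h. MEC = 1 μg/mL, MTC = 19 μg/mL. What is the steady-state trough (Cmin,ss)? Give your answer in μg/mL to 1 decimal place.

1.3 μg/mL

Over one 152-h interval, 152/40 ≈ 3.8 half-lives elapse, leaving f ≈ 0.0718 of each dose.
Accumulation ratio R = 1/(1 − f) ≈ 1/0.9282 ≈ 1.0774.
Each bolus raises the concentration by D/Vd = 974/58 ≈ 16.793 μg/mL.
Steady-state peak Cmax,ss = C₀·R ≈ 16.793 × 1.0774 ≈ 18.093 μg/mL.
Steady-state trough Cmin,ss = Cmax,ss·f ≈ 18.093 × 0.0718 ≈ 1.299 μg/mL.
Trough 1.3 μg/mL vs MEC 1 μg/mL: adequate.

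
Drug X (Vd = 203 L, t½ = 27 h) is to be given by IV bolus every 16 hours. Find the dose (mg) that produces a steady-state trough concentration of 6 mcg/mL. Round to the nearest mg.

τ/t½ = 16/27 ≈ 0.59259, so f = (1/2)^(16/27) ≈ 0.663150.
Cmin,ss = (D/Vd)·f/(1−f), so D = Cmin,ss·Vd·(1−f)/f.
D = 6 × 203 × (1−f)/f ≈ 6 × 203 × 0.50795 ≈ 618.68 mg.

619 mg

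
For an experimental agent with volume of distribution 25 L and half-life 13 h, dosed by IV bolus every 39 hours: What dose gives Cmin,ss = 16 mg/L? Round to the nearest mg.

τ/t½ = 39/13 ≈ 3, so f = (1/2)^(39/13) ≈ 0.125000.
Cmin,ss = (D/Vd)·f/(1−f), so D = Cmin,ss·Vd·(1−f)/f.
D = 16 × 25 × (1−f)/f ≈ 16 × 25 × 7.00000 ≈ 2800.00 mg.

2800 mg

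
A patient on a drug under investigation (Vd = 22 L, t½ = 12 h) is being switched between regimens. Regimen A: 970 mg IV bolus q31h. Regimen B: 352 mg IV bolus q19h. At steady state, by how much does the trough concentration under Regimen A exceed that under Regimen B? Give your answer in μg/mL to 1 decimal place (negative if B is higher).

0.8 μg/mL

Regimen A: f = (1/2)^(31/12) ≈ 0.1669; Cmin,ss = (970/22)·f/(1−f) ≈ 8.833 μg/mL.
Regimen B: f = (1/2)^(19/12) ≈ 0.3337; Cmin,ss = (352/22)·f/(1−f) ≈ 8.013 μg/mL.
Difference ≈ 8.833 − 8.013 ≈ 0.820 μg/mL.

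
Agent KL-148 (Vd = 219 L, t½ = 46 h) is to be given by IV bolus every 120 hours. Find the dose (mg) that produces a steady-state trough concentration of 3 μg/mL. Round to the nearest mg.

3350 mg

τ/t½ = 120/46 ≈ 2.6087, so f = (1/2)^(120/46) ≈ 0.163947.
Cmin,ss = (D/Vd)·f/(1−f), so D = Cmin,ss·Vd·(1−f)/f.
D = 3 × 219 × (1−f)/f ≈ 3 × 219 × 5.09953 ≈ 3350.39 mg.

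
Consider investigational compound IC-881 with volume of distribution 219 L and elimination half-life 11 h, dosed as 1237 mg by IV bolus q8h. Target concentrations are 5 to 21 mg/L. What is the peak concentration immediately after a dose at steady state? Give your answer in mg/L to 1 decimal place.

Over one 8-h interval, 8/11 ≈ 0.72727 half-lives elapse, leaving f ≈ 0.6040 of each dose.
Accumulation ratio R = 1/(1 − f) ≈ 1/0.3960 ≈ 2.5253.
Single-dose peak C₀ = D/Vd = 1237/219 ≈ 5.648 mg/L.
Steady-state peak Cmax,ss = C₀·R ≈ 5.648 × 2.5253 ≈ 14.263 mg/L.
Peak 14.3 mg/L vs MTC 21 mg/L: below toxic threshold.

14.3 mg/L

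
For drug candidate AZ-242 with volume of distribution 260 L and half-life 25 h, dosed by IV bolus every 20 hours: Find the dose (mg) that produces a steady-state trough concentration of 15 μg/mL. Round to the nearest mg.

2890 mg

τ/t½ = 20/25 ≈ 0.8, so f = (1/2)^(20/25) ≈ 0.574349.
Cmin,ss = (D/Vd)·f/(1−f), so D = Cmin,ss·Vd·(1−f)/f.
D = 15 × 260 × (1−f)/f ≈ 15 × 260 × 0.74110 ≈ 2890.29 mg.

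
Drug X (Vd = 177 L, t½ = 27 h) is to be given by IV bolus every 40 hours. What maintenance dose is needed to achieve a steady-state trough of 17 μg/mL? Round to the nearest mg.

5393 mg

τ/t½ = 40/27 ≈ 1.4815, so f = (1/2)^(40/27) ≈ 0.358121.
Cmin,ss = (D/Vd)·f/(1−f), so D = Cmin,ss·Vd·(1−f)/f.
D = 17 × 177 × (1−f)/f ≈ 17 × 177 × 1.79235 ≈ 5393.18 mg.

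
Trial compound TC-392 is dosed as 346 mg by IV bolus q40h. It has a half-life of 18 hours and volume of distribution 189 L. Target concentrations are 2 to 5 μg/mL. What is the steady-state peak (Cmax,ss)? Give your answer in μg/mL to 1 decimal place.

k = ln2/t½ = ln2/18 ≈ 0.038508 h⁻¹; fraction remaining f = e^(−kτ) = e^(−0.038508×40) ≈ 0.2143.
Accumulation ratio R = 1/(1 − f) ≈ 1/0.7857 ≈ 1.2728.
Single-dose peak C₀ = D/Vd = 346/189 ≈ 1.831 μg/mL.
Steady-state peak Cmax,ss = C₀·R ≈ 1.831 × 1.2728 ≈ 2.330 μg/mL.
Peak 2.3 μg/mL vs MTC 5 μg/mL: below toxic threshold.

2.3 μg/mL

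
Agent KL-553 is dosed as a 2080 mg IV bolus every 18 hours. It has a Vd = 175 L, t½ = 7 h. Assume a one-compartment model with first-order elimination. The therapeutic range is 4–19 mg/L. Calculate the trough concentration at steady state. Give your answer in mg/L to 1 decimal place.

τ/t½ = 18/7 ≈ 2.5714, so fraction remaining f = (1/2)^(18/7) ≈ 0.1682.
At steady state, accumulation factor R = 1/(1 − e^(−kτ)) ≈ 1.2022.
Each bolus raises the concentration by D/Vd = 2080/175 ≈ 11.886 mg/L.
Cmax,ss = C₀/(1 − f) ≈ 11.886/0.8318 ≈ 14.289 mg/L.
Steady-state trough Cmin,ss = Cmax,ss·f ≈ 14.289 × 0.1682 ≈ 2.403 mg/L.
Trough 2.4 mg/L vs MEC 4 mg/L: subtherapeutic.

2.4 mg/L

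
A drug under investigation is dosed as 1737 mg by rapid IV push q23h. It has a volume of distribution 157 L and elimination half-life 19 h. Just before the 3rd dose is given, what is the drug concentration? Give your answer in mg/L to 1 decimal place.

f = (1/2)^(τ/t½) = (1/2)^(23/19) ≈ 0.4321.
C₀ = D/Vd = 1737/157 ≈ 11.064 mg/L.
Before the 3rd dose, 2 doses have been given. Superposition: Cmin = C₀·(f + f²).
≈ 11.064 × (0.4321 + 0.1867) ≈ 11.064 × 0.6188 ≈ 6.846 mg/L.

6.8 mg/L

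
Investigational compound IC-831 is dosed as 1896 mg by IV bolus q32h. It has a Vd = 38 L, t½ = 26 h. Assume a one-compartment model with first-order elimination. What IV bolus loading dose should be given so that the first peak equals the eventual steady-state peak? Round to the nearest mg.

3304 mg

f = (1/2)^(32/26) ≈ 0.426090; accumulation ratio R = 1/(1−f) ≈ 1.74243.
Loading dose to hit Cmax,ss on first dose: D_load = D_maint·R ≈ 1896 × 1.74243 ≈ 3303.65 mg.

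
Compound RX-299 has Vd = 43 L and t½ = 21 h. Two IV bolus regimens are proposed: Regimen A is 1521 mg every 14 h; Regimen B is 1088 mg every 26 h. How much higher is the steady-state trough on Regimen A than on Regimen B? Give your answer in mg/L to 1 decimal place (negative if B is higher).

Regimen A: f = (1/2)^(14/21) ≈ 0.6300; Cmin,ss = (1521/43)·f/(1−f) ≈ 60.228 mg/L.
Regimen B: f = (1/2)^(26/21) ≈ 0.4239; Cmin,ss = (1088/43)·f/(1−f) ≈ 18.618 mg/L.
Difference ≈ 60.228 − 18.618 ≈ 41.610 mg/L.

41.6 mg/L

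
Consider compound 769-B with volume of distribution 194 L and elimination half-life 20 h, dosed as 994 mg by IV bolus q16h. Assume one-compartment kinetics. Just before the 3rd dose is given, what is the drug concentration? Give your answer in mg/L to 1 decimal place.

4.6 mg/L

f = (1/2)^(τ/t½) = (1/2)^(16/20) ≈ 0.5743.
C₀ = D/Vd = 994/194 ≈ 5.124 mg/L.
Before the 3rd dose, 2 doses have been given. Superposition: Cmin = C₀·(f + f²).
≈ 5.124 × (0.5743 + 0.3298) ≈ 5.124 × 0.9041 ≈ 4.633 mg/L.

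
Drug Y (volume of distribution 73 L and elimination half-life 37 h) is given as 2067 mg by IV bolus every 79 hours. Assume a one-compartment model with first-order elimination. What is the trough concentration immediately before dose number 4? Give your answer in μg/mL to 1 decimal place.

f = (1/2)^(τ/t½) = (1/2)^(79/37) ≈ 0.2276.
C₀ = D/Vd = 2067/73 ≈ 28.315 μg/mL.
Before the 4th dose, 3 doses have been given. Superposition: Cmin = C₀·(f + f² + … + f^3).
≈ 28.315 × (0.2276 + 0.0518 + 0.0118) ≈ 28.315 × 0.2912 ≈ 8.245 μg/mL.

8.2 μg/mL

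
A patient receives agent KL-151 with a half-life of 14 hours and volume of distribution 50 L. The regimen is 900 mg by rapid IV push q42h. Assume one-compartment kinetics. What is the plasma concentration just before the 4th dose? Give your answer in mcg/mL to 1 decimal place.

2.6 mcg/mL

f = (1/2)^(τ/t½) = (1/2)^(42/14) ≈ 0.1250.
C₀ = D/Vd = 900/50 ≈ 18.000 mcg/mL.
Before the 4th dose, 3 doses have been given. Superposition: Cmin = C₀·(f + f² + … + f^3).
≈ 18.000 × (0.1250 + 0.0156 + 0.0020) ≈ 18.000 × 0.1426 ≈ 2.567 mcg/mL.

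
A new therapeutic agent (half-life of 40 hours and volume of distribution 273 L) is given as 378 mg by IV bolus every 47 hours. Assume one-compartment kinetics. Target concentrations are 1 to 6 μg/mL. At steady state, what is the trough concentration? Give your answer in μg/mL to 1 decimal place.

1.1 μg/mL

Over one 47-h interval, 47/40 ≈ 1.175 half-lives elapse, leaving f ≈ 0.4429 of each dose.
At steady state, accumulation factor R = 1/(1 − e^(−kτ)) ≈ 1.7950.
Single-dose peak C₀ = D/Vd = 378/273 ≈ 1.385 μg/mL.
Cmax,ss = C₀/(1 − f) ≈ 1.385/0.5571 ≈ 2.486 μg/mL.
Steady-state trough Cmin,ss = Cmax,ss·f ≈ 2.486 × 0.4429 ≈ 1.101 μg/mL.
Trough 1.1 μg/mL vs MEC 1 μg/mL: adequate.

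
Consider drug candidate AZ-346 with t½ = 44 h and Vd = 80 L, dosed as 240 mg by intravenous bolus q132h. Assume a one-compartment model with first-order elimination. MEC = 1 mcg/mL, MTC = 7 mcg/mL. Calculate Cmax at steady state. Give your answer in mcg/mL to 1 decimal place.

The dosing interval is 3 half-lives, so f = 2^(−3) = 0.125.
Accumulation ratio R = 1/(1 − f) = 1/0.875 = 8/7.
Single-dose peak C₀ = D/Vd = 240/80 = 3 mcg/mL.
Steady-state peak Cmax,ss = C₀·R = 3 × 8/7 ≈ 3.429 mcg/mL.
Peak 3.4 mcg/mL vs MTC 7 mcg/mL: below toxic threshold.

3.4 mcg/mL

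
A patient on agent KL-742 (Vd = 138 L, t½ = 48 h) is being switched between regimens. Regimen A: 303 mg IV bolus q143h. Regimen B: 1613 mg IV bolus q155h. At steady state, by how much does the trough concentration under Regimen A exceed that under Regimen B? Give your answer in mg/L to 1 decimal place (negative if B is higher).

-1.1 mg/L

Regimen A: f = (1/2)^(143/48) ≈ 0.1268; Cmin,ss = (303/138)·f/(1−f) ≈ 0.319 mg/L.
Regimen B: f = (1/2)^(155/48) ≈ 0.1066; Cmin,ss = (1613/138)·f/(1−f) ≈ 1.395 mg/L.
Difference ≈ 0.319 − 1.395 ≈ -1.076 mg/L.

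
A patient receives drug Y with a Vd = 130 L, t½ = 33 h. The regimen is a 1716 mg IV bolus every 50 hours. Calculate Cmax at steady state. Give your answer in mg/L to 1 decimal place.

20.3 mg/L

k = ln2/t½ = ln2/33 ≈ 0.021004 h⁻¹; fraction remaining f = e^(−kτ) = e^(−0.021004×50) ≈ 0.3499.
Accumulation ratio R = 1/(1 − f) ≈ 1/0.6501 ≈ 1.5382.
Each bolus raises the concentration by D/Vd = 1716/130 ≈ 13.200 mg/L.
Steady-state peak Cmax,ss = C₀·R ≈ 13.200 × 1.5382 ≈ 20.304 mg/L.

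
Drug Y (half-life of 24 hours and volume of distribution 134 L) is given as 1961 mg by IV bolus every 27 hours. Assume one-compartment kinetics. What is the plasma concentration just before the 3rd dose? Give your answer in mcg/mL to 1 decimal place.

f = (1/2)^(τ/t½) = (1/2)^(27/24) ≈ 0.4585.
C₀ = D/Vd = 1961/134 ≈ 14.634 mcg/mL.
Before the 3rd dose, 2 doses have been given. Superposition: Cmin = C₀·(f + f²).
≈ 14.634 × (0.4585 + 0.2102) ≈ 14.634 × 0.6687 ≈ 9.786 mcg/mL.

9.8 mcg/mL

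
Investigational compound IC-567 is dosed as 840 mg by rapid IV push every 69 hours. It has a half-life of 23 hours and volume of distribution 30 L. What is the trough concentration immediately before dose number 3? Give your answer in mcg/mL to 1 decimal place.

f = (1/2)^(τ/t½) = (1/2)^(69/23) ≈ 0.1250.
C₀ = D/Vd = 840/30 ≈ 28.000 mcg/mL.
Before the 3rd dose, 2 doses have been given. Superposition: Cmin = C₀·(f + f²).
≈ 28.000 × (0.1250 + 0.0156) ≈ 28.000 × 0.1406 ≈ 3.937 mcg/mL.

3.9 mcg/mL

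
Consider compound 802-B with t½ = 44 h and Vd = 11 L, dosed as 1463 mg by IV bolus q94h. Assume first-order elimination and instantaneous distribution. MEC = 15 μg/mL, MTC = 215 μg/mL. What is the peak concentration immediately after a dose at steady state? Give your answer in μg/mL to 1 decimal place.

τ/t½ = 94/44 ≈ 2.1364, so fraction remaining f = (1/2)^(94/44) ≈ 0.2275.
Accumulation ratio R = 1/(1 − f) ≈ 1/0.7725 ≈ 1.2945.
Each bolus raises the concentration by D/Vd = 1463/11 ≈ 133.000 μg/mL.
Cmax,ss = C₀/(1 − f) ≈ 133.000/0.7725 ≈ 172.168 μg/mL.
Peak 172.2 μg/mL vs MTC 215 μg/mL: below toxic threshold.

172.2 μg/mL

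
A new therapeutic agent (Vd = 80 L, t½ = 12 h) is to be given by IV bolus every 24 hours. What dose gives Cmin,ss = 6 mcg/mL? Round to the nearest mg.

1440 mg

τ/t½ = 24/12 ≈ 2, so f = (1/2)^(24/12) ≈ 0.250000.
Cmin,ss = (D/Vd)·f/(1−f), so D = Cmin,ss·Vd·(1−f)/f.
D = 6 × 80 × (1−f)/f ≈ 6 × 80 × 3.00000 ≈ 1440.00 mg.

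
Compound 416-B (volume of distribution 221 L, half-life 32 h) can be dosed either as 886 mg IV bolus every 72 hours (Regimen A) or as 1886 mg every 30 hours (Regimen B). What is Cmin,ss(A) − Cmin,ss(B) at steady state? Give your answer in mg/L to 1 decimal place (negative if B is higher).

-8.3 mg/L

Regimen A: f = (1/2)^(72/32) ≈ 0.2102; Cmin,ss = (886/221)·f/(1−f) ≈ 1.067 mg/L.
Regimen B: f = (1/2)^(30/32) ≈ 0.5221; Cmin,ss = (1886/221)·f/(1−f) ≈ 9.323 mg/L.
Difference ≈ 1.067 − 9.323 ≈ -8.256 mg/L.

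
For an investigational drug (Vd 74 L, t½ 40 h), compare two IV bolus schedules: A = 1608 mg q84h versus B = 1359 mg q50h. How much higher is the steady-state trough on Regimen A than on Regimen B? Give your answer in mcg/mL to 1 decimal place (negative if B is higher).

-6.7 mcg/mL

Regimen A: f = (1/2)^(84/40) ≈ 0.2333; Cmin,ss = (1608/74)·f/(1−f) ≈ 6.612 mcg/mL.
Regimen B: f = (1/2)^(50/40) ≈ 0.4204; Cmin,ss = (1359/74)·f/(1−f) ≈ 13.321 mcg/mL.
Difference ≈ 6.612 − 13.321 ≈ -6.709 mcg/mL.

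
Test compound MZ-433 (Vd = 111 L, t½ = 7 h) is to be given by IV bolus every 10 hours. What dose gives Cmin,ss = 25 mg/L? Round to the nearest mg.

τ/t½ = 10/7 ≈ 1.4286, so f = (1/2)^(10/7) ≈ 0.371499.
Cmin,ss = (D/Vd)·f/(1−f), so D = Cmin,ss·Vd·(1−f)/f.
D = 25 × 111 × (1−f)/f ≈ 25 × 111 × 1.69180 ≈ 4694.74 mg.

4695 mg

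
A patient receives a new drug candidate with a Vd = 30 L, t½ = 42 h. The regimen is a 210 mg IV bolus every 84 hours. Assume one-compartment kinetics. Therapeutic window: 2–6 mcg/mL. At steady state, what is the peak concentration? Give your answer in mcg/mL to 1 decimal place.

9.3 mcg/mL

τ = 84 h = 2 half-lives, so f = (1/2)^2 = 0.25.
Accumulation ratio R = 1/(1 − f) = 1/0.75 = 4/3.
Single-dose peak C₀ = D/Vd = 210/30 = 7 mcg/mL.
Steady-state peak Cmax,ss = C₀·R = 7 × 4/3 ≈ 9.333 mcg/mL.
Peak 9.3 mcg/mL vs MTC 6 mcg/mL: exceeds toxic threshold.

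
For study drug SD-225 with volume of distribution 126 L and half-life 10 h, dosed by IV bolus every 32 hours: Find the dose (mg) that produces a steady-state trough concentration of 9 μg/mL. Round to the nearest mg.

τ/t½ = 32/10 ≈ 3.2, so f = (1/2)^(32/10) ≈ 0.108819.
Cmin,ss = (D/Vd)·f/(1−f), so D = Cmin,ss·Vd·(1−f)/f.
D = 9 × 126 × (1−f)/f ≈ 9 × 126 × 8.18957 ≈ 9286.97 mg.

9287 mg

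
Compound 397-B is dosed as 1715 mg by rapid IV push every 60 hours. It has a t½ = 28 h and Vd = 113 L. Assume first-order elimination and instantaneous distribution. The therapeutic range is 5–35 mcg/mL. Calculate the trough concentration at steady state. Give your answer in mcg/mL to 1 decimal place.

k = ln2/t½ = ln2/28 ≈ 0.024755 h⁻¹; fraction remaining f = e^(−kτ) = e^(−0.024755×60) ≈ 0.2264.
At steady state, accumulation factor R = 1/(1 − e^(−kτ)) ≈ 1.2927.
Each bolus raises the concentration by D/Vd = 1715/113 ≈ 15.177 mcg/mL.
Cmax,ss = C₀/(1 − f) ≈ 15.177/0.7736 ≈ 19.619 mcg/mL.
Steady-state trough Cmin,ss = Cmax,ss·f ≈ 19.619 × 0.2264 ≈ 4.442 mcg/mL.
Trough 4.4 mcg/mL vs MEC 5 mcg/mL: subtherapeutic.

4.4 mcg/mL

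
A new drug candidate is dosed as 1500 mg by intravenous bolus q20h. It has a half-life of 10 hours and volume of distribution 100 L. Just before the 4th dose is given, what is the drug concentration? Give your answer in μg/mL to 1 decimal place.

4.9 μg/mL

f = (1/2)^(τ/t½) = (1/2)^(20/10) ≈ 0.2500.
C₀ = D/Vd = 1500/100 ≈ 15.000 μg/mL.
Before the 4th dose, 3 doses have been given. Superposition: Cmin = C₀·(f + f² + … + f^3).
≈ 15.000 × (0.2500 + 0.0625 + 0.0156) ≈ 15.000 × 0.3281 ≈ 4.921 μg/mL.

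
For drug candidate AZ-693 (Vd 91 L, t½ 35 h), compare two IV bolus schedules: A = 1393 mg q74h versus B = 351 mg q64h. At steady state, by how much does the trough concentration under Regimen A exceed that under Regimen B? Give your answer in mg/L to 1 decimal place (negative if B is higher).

3.1 mg/L

Regimen A: f = (1/2)^(74/35) ≈ 0.2310; Cmin,ss = (1393/91)·f/(1−f) ≈ 4.598 mg/L.
Regimen B: f = (1/2)^(64/35) ≈ 0.2815; Cmin,ss = (351/91)·f/(1−f) ≈ 1.511 mg/L.
Difference ≈ 4.598 − 1.511 ≈ 3.087 mg/L.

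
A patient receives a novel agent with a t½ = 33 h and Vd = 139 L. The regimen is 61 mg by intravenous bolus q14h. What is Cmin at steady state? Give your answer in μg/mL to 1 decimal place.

Over one 14-h interval, 14/33 ≈ 0.42424 half-lives elapse, leaving f ≈ 0.7452 of each dose.
Accumulation ratio R = 1/(1 − f) ≈ 1/0.2548 ≈ 3.9246.
Single-dose peak C₀ = D/Vd = 61/139 ≈ 0.439 μg/mL.
Steady-state peak Cmax,ss = C₀·R ≈ 0.439 × 3.9246 ≈ 1.723 μg/mL.
Steady-state trough Cmin,ss = Cmax,ss·f ≈ 1.723 × 0.7452 ≈ 1.284 μg/mL.

1.3 μg/mL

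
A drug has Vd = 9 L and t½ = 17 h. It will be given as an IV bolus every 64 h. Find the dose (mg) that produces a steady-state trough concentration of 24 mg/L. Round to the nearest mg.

τ/t½ = 64/17 ≈ 3.7647, so f = (1/2)^(64/17) ≈ 0.073572.
Cmin,ss = (D/Vd)·f/(1−f), so D = Cmin,ss·Vd·(1−f)/f.
D = 24 × 9 × (1−f)/f ≈ 24 × 9 × 12.59213 ≈ 2719.90 mg.

2720 mg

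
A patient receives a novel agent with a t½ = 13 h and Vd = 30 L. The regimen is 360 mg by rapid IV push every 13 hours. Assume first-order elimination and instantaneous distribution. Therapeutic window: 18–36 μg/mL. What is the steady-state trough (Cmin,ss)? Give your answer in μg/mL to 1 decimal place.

12.0 μg/mL

τ = 13 h = 1 half-life, so f = (1/2)^1 = 0.5.
At steady state, R = 1/(1 − 0.5) = 2/1.
Single-dose peak C₀ = D/Vd = 360/30 = 12 μg/mL.
Steady-state peak Cmax,ss = C₀·R = 12 × 2/1 ≈ 24.000 μg/mL.
Steady-state trough Cmin,ss = Cmax,ss·f ≈ 24.000 × 0.5 ≈ 12.000 μg/mL.
Trough 12.0 μg/mL vs MEC 18 μg/mL: subtherapeutic.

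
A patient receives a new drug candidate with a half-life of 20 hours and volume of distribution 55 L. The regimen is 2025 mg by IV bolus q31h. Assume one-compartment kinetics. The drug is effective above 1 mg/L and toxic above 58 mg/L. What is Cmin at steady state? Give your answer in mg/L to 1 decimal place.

19.1 mg/L

Over one 31-h interval, 31/20 ≈ 1.55 half-lives elapse, leaving f ≈ 0.3415 of each dose.
At steady state, accumulation factor R = 1/(1 − e^(−kτ)) ≈ 1.5186.
Each bolus raises the concentration by D/Vd = 2025/55 ≈ 36.818 mg/L.
Steady-state peak Cmax,ss = C₀·R ≈ 36.818 × 1.5186 ≈ 55.912 mg/L.
One interval later, Cmin,ss = Cmax,ss·e^(−kτ) ≈ 55.912 × 0.3415 ≈ 19.094 mg/L.
Trough 19.1 mg/L vs MEC 1 mg/L: adequate.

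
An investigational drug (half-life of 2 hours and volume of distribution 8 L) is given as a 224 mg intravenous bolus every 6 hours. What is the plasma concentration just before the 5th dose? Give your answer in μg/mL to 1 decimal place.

4.0 μg/mL

f = (1/2)^(τ/t½) = (1/2)^(6/2) ≈ 0.1250.
C₀ = D/Vd = 224/8 ≈ 28.000 μg/mL.
Before the 5th dose, 4 doses have been given. Superposition: Cmin = C₀·(f + f² + … + f^4).
≈ 28.000 × (0.1250 + 0.0156 + 0.0020 + 0.0002) ≈ 28.000 × 0.1428 ≈ 3.998 μg/mL.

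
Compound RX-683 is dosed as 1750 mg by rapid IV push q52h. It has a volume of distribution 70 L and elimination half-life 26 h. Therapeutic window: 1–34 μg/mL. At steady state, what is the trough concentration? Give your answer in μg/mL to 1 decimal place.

The dosing interval is 2 half-lives, so f = 2^(−2) = 0.25.
At steady state, R = 1/(1 − 0.25) = 4/3.
Single-dose peak C₀ = D/Vd = 1750/70 = 25 μg/mL.
Steady-state peak Cmax,ss = C₀·R = 25 × 4/3 ≈ 33.333 μg/mL.
Steady-state trough Cmin,ss = Cmax,ss·f ≈ 33.333 × 0.25 ≈ 8.333 μg/mL.
Trough 8.3 μg/mL vs MEC 1 μg/mL: adequate.

8.3 μg/mL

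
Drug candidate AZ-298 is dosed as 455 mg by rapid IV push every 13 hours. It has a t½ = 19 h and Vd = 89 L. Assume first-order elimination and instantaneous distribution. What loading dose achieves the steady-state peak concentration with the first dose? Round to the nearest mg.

f = (1/2)^(13/19) ≈ 0.622346; accumulation ratio R = 1/(1−f) ≈ 2.64793.
Loading dose to hit Cmax,ss on first dose: D_load = D_maint·R ≈ 455 × 2.64793 ≈ 1204.81 mg.

1205 mg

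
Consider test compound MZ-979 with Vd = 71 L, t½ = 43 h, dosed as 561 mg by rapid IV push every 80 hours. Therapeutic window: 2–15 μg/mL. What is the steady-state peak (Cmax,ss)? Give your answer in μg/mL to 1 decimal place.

τ/t½ = 80/43 ≈ 1.8605, so fraction remaining f = (1/2)^(80/43) ≈ 0.2754.
At steady state, accumulation factor R = 1/(1 − e^(−kτ)) ≈ 1.3801.
Each bolus raises the concentration by D/Vd = 561/71 ≈ 7.901 μg/mL.
Steady-state peak Cmax,ss = C₀·R ≈ 7.901 × 1.3801 ≈ 10.904 μg/mL.
Peak 10.9 μg/mL vs MTC 15 μg/mL: below toxic threshold.

10.9 μg/mL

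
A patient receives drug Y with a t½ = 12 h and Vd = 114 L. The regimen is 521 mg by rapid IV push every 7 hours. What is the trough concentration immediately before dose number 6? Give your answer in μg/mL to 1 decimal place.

f = (1/2)^(τ/t½) = (1/2)^(7/12) ≈ 0.6674.
C₀ = D/Vd = 521/114 ≈ 4.570 μg/mL.
Before the 6th dose, 5 doses have been given. Superposition: Cmin = C₀·(f + f² + … + f^5).
≈ 4.570 × (0.6674 + 0.4454 + 0.2973 + 0.1984 + 0.1324) ≈ 4.570 × 1.7409 ≈ 7.956 μg/mL.

8.0 μg/mL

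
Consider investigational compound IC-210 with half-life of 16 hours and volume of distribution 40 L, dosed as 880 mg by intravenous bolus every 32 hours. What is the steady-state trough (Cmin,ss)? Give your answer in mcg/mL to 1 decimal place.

7.3 mcg/mL

τ = 32 h = 2 half-lives, so f = (1/2)^2 = 0.25.
At steady state, R = 1/(1 − 0.25) = 4/3.
Single-dose peak C₀ = D/Vd = 880/40 = 22 mcg/mL.
Steady-state peak Cmax,ss = C₀·R = 22 × 4/3 ≈ 29.333 mcg/mL.
Steady-state trough Cmin,ss = Cmax,ss·f ≈ 29.333 × 0.25 ≈ 7.333 mcg/mL.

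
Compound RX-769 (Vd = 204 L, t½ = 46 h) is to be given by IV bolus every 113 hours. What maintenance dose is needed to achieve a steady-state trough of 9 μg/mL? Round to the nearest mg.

τ/t½ = 113/46 ≈ 2.4565, so f = (1/2)^(113/46) ≈ 0.182185.
Cmin,ss = (D/Vd)·f/(1−f), so D = Cmin,ss·Vd·(1−f)/f.
D = 9 × 204 × (1−f)/f ≈ 9 × 204 × 4.48893 ≈ 8241.68 mg.

8242 mg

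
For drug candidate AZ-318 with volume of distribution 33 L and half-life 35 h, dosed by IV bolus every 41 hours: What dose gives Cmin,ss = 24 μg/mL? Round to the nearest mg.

992 mg

τ/t½ = 41/35 ≈ 1.1714, so f = (1/2)^(41/35) ≈ 0.443981.
Cmin,ss = (D/Vd)·f/(1−f), so D = Cmin,ss·Vd·(1−f)/f.
D = 24 × 33 × (1−f)/f ≈ 24 × 33 × 1.25235 ≈ 991.86 mg.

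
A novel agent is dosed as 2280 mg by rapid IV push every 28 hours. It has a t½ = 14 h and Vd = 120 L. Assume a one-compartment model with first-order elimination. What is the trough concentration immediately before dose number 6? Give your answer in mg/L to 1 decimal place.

6.3 mg/L

f = (1/2)^(τ/t½) = (1/2)^(28/14) ≈ 0.2500.
C₀ = D/Vd = 2280/120 ≈ 19.000 mg/L.
Before the 6th dose, 5 doses have been given. Superposition: Cmin = C₀·(f + f² + … + f^5).
≈ 19.000 × (0.2500 + 0.0625 + 0.0156 + 0.0039 + 0.0010) ≈ 19.000 × 0.3330 ≈ 6.327 mg/L.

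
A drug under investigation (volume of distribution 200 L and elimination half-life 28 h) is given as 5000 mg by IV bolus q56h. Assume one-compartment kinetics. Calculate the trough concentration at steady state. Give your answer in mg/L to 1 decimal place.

The dosing interval is 2 half-lives, so f = 2^(−2) = 0.25.
At steady state, R = 1/(1 − 0.25) = 4/3.
Single-dose peak C₀ = D/Vd = 5000/200 = 25 mg/L.
Steady-state peak Cmax,ss = C₀·R = 25 × 4/3 ≈ 33.333 mg/L.
Steady-state trough Cmin,ss = Cmax,ss·f ≈ 33.333 × 0.25 ≈ 8.333 mg/L.

8.3 mg/L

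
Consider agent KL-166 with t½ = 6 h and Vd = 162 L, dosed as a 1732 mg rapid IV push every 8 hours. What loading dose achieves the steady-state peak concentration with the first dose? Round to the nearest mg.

2872 mg

f = (1/2)^(8/6) ≈ 0.396850; accumulation ratio R = 1/(1−f) ≈ 1.65796.
Loading dose to hit Cmax,ss on first dose: D_load = D_maint·R ≈ 1732 × 1.65796 ≈ 2871.59 mg.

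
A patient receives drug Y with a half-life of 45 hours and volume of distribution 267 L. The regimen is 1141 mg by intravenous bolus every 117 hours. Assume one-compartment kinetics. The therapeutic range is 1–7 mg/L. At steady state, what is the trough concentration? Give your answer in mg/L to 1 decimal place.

0.8 mg/L

Over one 117-h interval, 117/45 ≈ 2.6 half-lives elapse, leaving f ≈ 0.1649 of each dose.
At steady state, accumulation factor R = 1/(1 − e^(−kτ)) ≈ 1.1975.
Single-dose peak C₀ = D/Vd = 1141/267 ≈ 4.273 mg/L.
Steady-state peak Cmax,ss = C₀·R ≈ 4.273 × 1.1975 ≈ 5.117 mg/L.
One interval later, Cmin,ss = Cmax,ss·e^(−kτ) ≈ 5.117 × 0.1649 ≈ 0.844 mg/L.
Trough 0.8 mg/L vs MEC 1 mg/L: subtherapeutic.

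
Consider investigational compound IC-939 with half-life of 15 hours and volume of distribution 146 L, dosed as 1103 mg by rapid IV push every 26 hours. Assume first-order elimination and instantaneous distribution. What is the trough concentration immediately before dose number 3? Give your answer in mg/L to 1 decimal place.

f = (1/2)^(τ/t½) = (1/2)^(26/15) ≈ 0.3008.
C₀ = D/Vd = 1103/146 ≈ 7.555 mg/L.
Before the 3rd dose, 2 doses have been given. Superposition: Cmin = C₀·(f + f²).
≈ 7.555 × (0.3008 + 0.0905) ≈ 7.555 × 0.3913 ≈ 2.956 mg/L.

3.0 mg/L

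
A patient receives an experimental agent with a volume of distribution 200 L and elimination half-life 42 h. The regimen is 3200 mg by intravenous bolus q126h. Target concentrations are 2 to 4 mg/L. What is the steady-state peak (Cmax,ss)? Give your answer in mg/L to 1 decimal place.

τ = 126 h = 3 half-lives, so f = (1/2)^3 = 0.125.
At steady state, R = 1/(1 − 0.125) = 8/7.
Single-dose peak C₀ = D/Vd = 3200/200 = 16 mg/L.
Steady-state peak Cmax,ss = C₀·R = 16 × 8/7 ≈ 18.286 mg/L.
Peak 18.3 mg/L vs MTC 4 mg/L: exceeds toxic threshold.

18.3 mg/L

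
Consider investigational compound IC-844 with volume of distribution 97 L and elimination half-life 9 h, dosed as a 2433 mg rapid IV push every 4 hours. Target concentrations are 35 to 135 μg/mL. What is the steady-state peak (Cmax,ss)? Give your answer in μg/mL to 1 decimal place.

τ/t½ = 4/9 ≈ 0.44444, so fraction remaining f = (1/2)^(4/9) ≈ 0.7349.
At steady state, accumulation factor R = 1/(1 − e^(−kτ)) ≈ 3.7722.
Single-dose peak C₀ = D/Vd = 2433/97 ≈ 25.082 μg/mL.
Steady-state peak Cmax,ss = C₀·R ≈ 25.082 × 3.7722 ≈ 94.614 μg/mL.
Peak 94.6 μg/mL vs MTC 135 μg/mL: below toxic threshold.

94.6 μg/mL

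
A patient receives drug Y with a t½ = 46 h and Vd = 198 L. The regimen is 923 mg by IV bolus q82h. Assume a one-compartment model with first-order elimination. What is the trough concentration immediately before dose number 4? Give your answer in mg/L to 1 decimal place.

f = (1/2)^(τ/t½) = (1/2)^(82/46) ≈ 0.2907.
C₀ = D/Vd = 923/198 ≈ 4.662 mg/L.
Before the 4th dose, 3 doses have been given. Superposition: Cmin = C₀·(f + f² + … + f^3).
≈ 4.662 × (0.2907 + 0.0845 + 0.0246) ≈ 4.662 × 0.3998 ≈ 1.864 mg/L.

1.9 mg/L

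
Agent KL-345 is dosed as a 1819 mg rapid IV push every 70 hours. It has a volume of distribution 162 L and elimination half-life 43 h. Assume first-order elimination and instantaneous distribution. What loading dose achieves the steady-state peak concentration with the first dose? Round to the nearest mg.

2689 mg

f = (1/2)^(70/43) ≈ 0.323557; accumulation ratio R = 1/(1−f) ≈ 1.47832.
Loading dose to hit Cmax,ss on first dose: D_load = D_maint·R ≈ 1819 × 1.47832 ≈ 2689.06 mg.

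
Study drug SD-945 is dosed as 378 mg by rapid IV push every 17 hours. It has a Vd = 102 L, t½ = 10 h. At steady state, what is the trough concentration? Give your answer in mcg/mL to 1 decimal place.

1.6 mcg/mL

k = ln2/t½ = ln2/10 ≈ 0.069315 h⁻¹; fraction remaining f = e^(−kτ) = e^(−0.069315×17) ≈ 0.3078.
At steady state, accumulation factor R = 1/(1 − e^(−kτ)) ≈ 1.4447.
Each bolus raises the concentration by D/Vd = 378/102 ≈ 3.706 mcg/mL.
Steady-state peak Cmax,ss = C₀·R ≈ 3.706 × 1.4447 ≈ 5.354 mcg/mL.
Steady-state trough Cmin,ss = Cmax,ss·f ≈ 5.354 × 0.3078 ≈ 1.648 mcg/mL.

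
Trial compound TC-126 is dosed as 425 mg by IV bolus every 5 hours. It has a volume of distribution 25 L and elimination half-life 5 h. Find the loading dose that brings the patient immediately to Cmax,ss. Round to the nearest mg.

850 mg

f = (1/2)^(5/5) ≈ 0.500000; accumulation ratio R = 1/(1−f) ≈ 2.00000.
Loading dose to hit Cmax,ss on first dose: D_load = D_maint·R ≈ 425 × 2.00000 ≈ 850.00 mg.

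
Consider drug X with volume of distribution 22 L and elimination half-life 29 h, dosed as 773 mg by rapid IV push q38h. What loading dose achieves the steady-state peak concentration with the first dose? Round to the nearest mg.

1295 mg

f = (1/2)^(38/29) ≈ 0.403224; accumulation ratio R = 1/(1−f) ≈ 1.67567.
Loading dose to hit Cmax,ss on first dose: D_load = D_maint·R ≈ 773 × 1.67567 ≈ 1295.29 mg.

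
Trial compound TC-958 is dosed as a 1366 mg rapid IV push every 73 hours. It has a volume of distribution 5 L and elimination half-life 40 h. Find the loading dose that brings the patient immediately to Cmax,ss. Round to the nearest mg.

f = (1/2)^(73/40) ≈ 0.282241; accumulation ratio R = 1/(1−f) ≈ 1.39323.
Loading dose to hit Cmax,ss on first dose: D_load = D_maint·R ≈ 1366 × 1.39323 ≈ 1903.15 mg.

1903 mg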